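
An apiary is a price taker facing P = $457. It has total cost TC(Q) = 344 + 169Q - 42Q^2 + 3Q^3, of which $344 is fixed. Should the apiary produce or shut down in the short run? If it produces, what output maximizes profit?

Variable cost is VC = 169Q - 42Q^2 + 3Q^3, so AVC = VC/Q = 169 - 42Q + 3Q^2 and MC = dTC/dQ = 169 - 84Q + 9Q^2.
AVC is minimized where dAVC/dQ = -42 + 6Q = 0, at Q = 7; min AVC = 169 - 42·7 + 3·7^2 = $22.
Because $457 ≥ $22, revenue can cover variable cost; the firm operates.
P = MC gives -288 - 84Q + 9Q^2 = 0, with roots -8/3 and 12. Take the larger (rising MC): Q* = 12.
Check: AVC at Q = 12 is $97 ≤ P, so revenue covers variable cost.
Profit = P·Q − TC = 457·12 − 1508 = $3976.

Produce at Q = 12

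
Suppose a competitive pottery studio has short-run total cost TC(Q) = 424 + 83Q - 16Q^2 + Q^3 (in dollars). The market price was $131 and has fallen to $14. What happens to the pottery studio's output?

AVC = 83 - 16Q + Q^2, minimized at Q = 8 where min AVC = $19. MC = 83 - 32Q + 3Q^2.
At P = $131 ≥ min AVC, set P = MC on the rising branch: Q = 12.
At P = $14 < min AVC = $19, price no longer covers variable cost at any output, so the firm shuts down: Q = 0.

Output falls from 12 to 0 (the firm shuts down)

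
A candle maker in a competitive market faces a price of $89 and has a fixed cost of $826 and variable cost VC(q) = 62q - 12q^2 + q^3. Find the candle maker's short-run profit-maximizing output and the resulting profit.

Profit = -$340 at q = 9

AVC = 62 - 12q + q^2 has its minimum $26 at q = 6; price $89 clears that bar, so the firm operates.
MC = 62 - 24q + 3q^2. Setting P = MC and taking the root on the rising branch gives q* = 9.
TR = 89·9 = 801. TC = 826 + 315 = 1141. Profit = 801 − 1141 = -$340.
Shutting down would mean losing the fixed cost of $826, so operating at a loss of $340 is better by $486.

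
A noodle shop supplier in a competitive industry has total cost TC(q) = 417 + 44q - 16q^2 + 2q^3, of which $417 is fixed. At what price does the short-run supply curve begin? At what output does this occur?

The shutdown price is the minimum of AVC. VC = 44q - 16q^2 + 2q^3, so AVC = 44 - 16q + 2q^2.
dAVC/dq = -16 + 4q = 0 gives q = 4. min AVC = 44 - 16·4 + 2·4^2 = 12.
So the shutdown price is $12.

$12 per unit, at q = 4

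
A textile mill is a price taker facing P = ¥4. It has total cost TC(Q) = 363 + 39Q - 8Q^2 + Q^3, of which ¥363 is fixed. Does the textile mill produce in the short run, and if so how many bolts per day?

Variable cost is VC = 39Q - 8Q^2 + Q^3, so AVC = VC/Q = 39 - 8Q + Q^2 and MC = dTC/dQ = 39 - 16Q + 3Q^2.
AVC hits its minimum where MC = AVC, at Q = 4, giving min AVC = 39 - 8·4 + 4^2 = ¥23.
Since P = ¥4 < min AVC = ¥23, price fails to cover variable cost at any output.
The firm minimizes its loss by shutting down and losing only its fixed cost of ¥363.

Shut down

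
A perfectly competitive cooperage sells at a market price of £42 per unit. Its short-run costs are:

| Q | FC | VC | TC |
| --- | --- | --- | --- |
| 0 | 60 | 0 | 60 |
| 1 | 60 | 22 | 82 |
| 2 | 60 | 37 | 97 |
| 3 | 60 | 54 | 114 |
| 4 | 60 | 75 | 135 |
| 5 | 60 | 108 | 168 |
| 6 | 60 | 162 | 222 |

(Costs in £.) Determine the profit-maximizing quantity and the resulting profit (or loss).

Compute π = P·Q − TC at each output: Q=0: -60; Q=1: -40; Q=2: -13; Q=3: 12; Q=4: 33; Q=5: 42; Q=6: 30.
Profit is maximized at Q = 5. AVC there is 108/5 = £21.60 ≤ P, so producing beats shutting down (which would give -£60).

Q = 5; profit = £42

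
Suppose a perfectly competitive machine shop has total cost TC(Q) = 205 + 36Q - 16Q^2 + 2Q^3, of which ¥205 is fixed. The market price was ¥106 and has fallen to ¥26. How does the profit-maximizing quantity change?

AVC = 36 - 16Q + 2Q^2, minimized at Q = 4 where min AVC = ¥4. MC = 36 - 32Q + 6Q^2.
At P = ¥106 ≥ min AVC, set P = MC on the rising branch: Q = 7.
At P = ¥26 ≥ min AVC, set P = MC: Q = 5. The firm stays open but cuts output.

Output falls from 7 to 5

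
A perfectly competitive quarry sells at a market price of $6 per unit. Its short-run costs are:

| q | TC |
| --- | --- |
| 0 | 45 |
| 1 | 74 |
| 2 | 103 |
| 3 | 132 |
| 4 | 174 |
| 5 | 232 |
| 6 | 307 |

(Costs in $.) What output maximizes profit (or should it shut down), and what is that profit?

Profit at each row (π = 6q − TC): q=0: -45; q=1: -68; q=2: -91; q=3: -114; q=4: -150; q=5: -202; q=6: -271.
Profit is highest at q = 0. Equivalently, the lowest AVC in the table is 29/1 ≈ $29 at q = 1, and P = $6 falls below it — price never covers variable cost, so the firm shuts down and loses only its fixed cost.

q = 0 (shut down); profit = -$45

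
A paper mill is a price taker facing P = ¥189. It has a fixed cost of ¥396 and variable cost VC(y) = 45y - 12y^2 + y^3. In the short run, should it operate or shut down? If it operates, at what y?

From TC, MC = TC'(y) = 45 - 24y + 3y^2 and AVC = VC/y = 45 - 12y + y^2.
AVC hits its minimum where MC = AVC, at y = 6, giving min AVC = 45 - 12·6 + 6^2 = ¥9.
Because ¥189 ≥ ¥9, revenue can cover variable cost; the firm operates.
Solving P = MC: -144 - 24y + 3y^2 = 0 ⇒ y = -4 or 12. On the upward-sloping branch, y* = 12.
Check: AVC at y = 12 is ¥45 ≤ P, so revenue covers variable cost.
Profit = P·y − TC = 189·12 − 936 = ¥1332.

Produce at y = 12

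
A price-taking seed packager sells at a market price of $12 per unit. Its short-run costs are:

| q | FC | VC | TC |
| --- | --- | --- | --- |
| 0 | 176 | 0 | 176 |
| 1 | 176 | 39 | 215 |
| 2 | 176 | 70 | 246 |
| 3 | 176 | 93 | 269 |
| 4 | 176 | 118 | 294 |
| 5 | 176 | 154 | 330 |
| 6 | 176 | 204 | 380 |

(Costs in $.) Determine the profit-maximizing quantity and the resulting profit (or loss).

Tabulate TR − TC: q=0: -176; q=1: -203; q=2: -222; q=3: -233; q=4: -246; q=5: -270; q=6: -308.
Profit is highest at q = 0. Equivalently, the lowest AVC in the table is 118/4 ≈ $29.50 at q = 4, and P = $12 falls below it — price never covers variable cost, so the firm shuts down and loses only its fixed cost.

q = 0 (shut down); profit = -$176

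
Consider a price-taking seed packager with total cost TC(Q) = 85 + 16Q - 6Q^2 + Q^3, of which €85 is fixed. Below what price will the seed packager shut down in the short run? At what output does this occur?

€7 per unit, at Q = 3

The firm shuts down when price falls below the minimum of average variable cost. AVC = VC/Q = 16 - 6Q + Q^2.
At the minimum of AVC, MC = AVC. MC = 16 - 12Q + 3Q^2; setting MC = AVC gives 2Q^2 - 6Q = 0, so Q = 3. min AVC = 7.
For P < €7 the firm produces nothing.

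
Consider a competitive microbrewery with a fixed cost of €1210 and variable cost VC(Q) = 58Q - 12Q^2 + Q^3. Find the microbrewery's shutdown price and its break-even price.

Shutdown price = min AVC. AVC = 58 - 12Q + Q^2, with vertex at Q = 6 and minimum €22.
ATC = 1210/Q + 58 - 12Q + Q^2. Setting dATC/dQ = −1210/Q^2 − 12 + 2Q = 0 gives Q = 11 (since 2·11^3 − 12·11^2 = 1210).
min ATC = 1210/11 + 58 − 12·11 + 11^2 = €157. That is the break-even price.
For €22 ≤ P < €157 the firm produces at a loss; below €22 it shuts down.

Shutdown price = €22; break-even price = €157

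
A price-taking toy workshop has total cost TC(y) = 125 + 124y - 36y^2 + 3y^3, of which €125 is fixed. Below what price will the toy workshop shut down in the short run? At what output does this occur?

€16 per unit, at y = 6

Short-run supply begins at min AVC. From VC = 124y - 36y^2 + 3y^3, AVC = 124 - 36y + 3y^2.
dAVC/dy = -36 + 6y = 0 gives y = 6. min AVC = 124 - 36·6 + 3·6^2 = 16.
The firm shuts down for any P below €16.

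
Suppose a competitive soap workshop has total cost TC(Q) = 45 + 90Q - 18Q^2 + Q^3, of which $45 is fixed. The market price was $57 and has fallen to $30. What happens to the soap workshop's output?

Output falls from 11 to 10

MC = 90 - 36Q + 3Q^2; the shutdown threshold is min AVC = $9 (at Q = 9).
With P = $57 above the shutdown price, P = MC gives Q = 11.
At P = $30 ≥ min AVC, set P = MC: Q = 10. The firm stays open but cuts output.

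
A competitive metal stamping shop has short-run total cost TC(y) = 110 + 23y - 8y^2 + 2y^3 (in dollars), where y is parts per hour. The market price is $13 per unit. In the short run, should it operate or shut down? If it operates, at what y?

From TC, MC = TC'(y) = 23 - 16y + 6y^2 and AVC = VC/y = 23 - 8y + 2y^2.
AVC is minimized where dAVC/dy = -8 + 4y = 0, at y = 2; min AVC = 23 - 8·2 + 2·2^2 = $15.
With P < min AVC ($13 < $15), every unit sold adds to the loss.
Shutting down limits the loss to fixed cost, $110.

Shut down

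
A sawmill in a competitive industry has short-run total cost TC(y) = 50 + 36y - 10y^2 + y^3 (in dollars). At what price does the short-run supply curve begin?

The firm shuts down when price falls below the minimum of average variable cost. AVC = VC/y = 36 - 10y + y^2.
At the minimum of AVC, MC = AVC. MC = 36 - 20y + 3y^2; setting MC = AVC gives 2y^2 - 10y = 0, so y = 5. min AVC = 11.
The firm shuts down for any P below $11.

$11 per unit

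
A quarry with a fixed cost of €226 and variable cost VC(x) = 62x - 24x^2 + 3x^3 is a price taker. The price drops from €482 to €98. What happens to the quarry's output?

MC = 62 - 48x + 9x^2; the shutdown threshold is min AVC = €14 (at x = 4).
At P = €482 ≥ min AVC, set P = MC on the rising branch: x = 10.
At P = €98 ≥ min AVC, set P = MC: x = 6. The firm stays open but cuts output.

Output falls from 10 to 6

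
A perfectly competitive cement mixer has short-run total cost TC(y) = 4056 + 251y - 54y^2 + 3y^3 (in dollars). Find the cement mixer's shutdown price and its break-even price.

Shutdown price = min AVC. AVC = 251 - 54y + 3y^2, with vertex at y = 9 and minimum $8.
ATC = 4056/y + 251 - 54y + 3y^2. Setting dATC/dy = −4056/y^2 − 54 + 6y = 0 gives y = 13 (since 6·13^3 − 54·13^2 = 4056).
min ATC = 4056/13 + 251 − 54·13 + 3·13^2 = $368. That is the break-even price.
Between these two prices the firm operates at a loss; above $368 it earns a profit.

Shutdown price = $8; break-even price = $368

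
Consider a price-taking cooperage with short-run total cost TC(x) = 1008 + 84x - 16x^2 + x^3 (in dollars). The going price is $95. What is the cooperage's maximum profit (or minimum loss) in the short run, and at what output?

Profit = -$282 at x = 11

AVC = 84 - 16x + x^2; min AVC = $20 at x = 8. Since P = $95 ≥ min AVC, the firm produces.
MC = 84 - 32x + 3x^2. Setting P = MC and taking the root on the rising branch gives x* = 11.
TR = 95·11 = 1045. TC = 1008 + 319 = 1327. Profit = 1045 − 1327 = -$282.
Shutting down would mean losing the fixed cost of $1008, so operating at a loss of $282 is better by $726.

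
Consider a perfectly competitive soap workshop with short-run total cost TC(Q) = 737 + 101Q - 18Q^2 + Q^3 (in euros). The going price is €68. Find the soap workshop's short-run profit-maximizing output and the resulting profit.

AVC = 101 - 18Q + Q^2 has its minimum €20 at Q = 9; price €68 clears that bar, so the firm operates.
With MC = 101 - 36Q + 3Q^2, P = MC on the upward-sloping part at Q* = 11.
TR = 68·11 = 748. TC = 737 + 264 = 1001. Profit = 748 − 1001 = -€253.
By producing, the firm covers all variable cost plus €484 of fixed cost; shutting down would lose the full €737.

Profit = -€253 at Q = 11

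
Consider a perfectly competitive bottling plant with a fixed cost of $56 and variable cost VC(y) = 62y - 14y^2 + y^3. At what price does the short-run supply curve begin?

$13 per unit

The firm shuts down when price falls below the minimum of average variable cost. AVC = VC/y = 62 - 14y + y^2.
dAVC/dy = -14 + 2y = 0 gives y = 7. min AVC = 62 - 14·7 + 7^2 = 13.
So the shutdown price is $13.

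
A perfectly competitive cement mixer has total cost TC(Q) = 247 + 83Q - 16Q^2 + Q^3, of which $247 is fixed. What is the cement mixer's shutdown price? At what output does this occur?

Short-run supply begins at min AVC. From VC = 83Q - 16Q^2 + Q^3, AVC = 83 - 16Q + Q^2.
dAVC/dQ = -16 + 2Q = 0 gives Q = 8. min AVC = 83 - 16·8 + 8^2 = 19.
So the shutdown price is $19.

$19 per unit, at Q = 8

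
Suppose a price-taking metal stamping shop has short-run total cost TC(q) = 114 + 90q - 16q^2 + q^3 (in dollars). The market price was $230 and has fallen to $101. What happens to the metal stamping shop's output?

MC = 90 - 32q + 3q^2; the shutdown threshold is min AVC = $26 (at q = 8).
At P = $230 ≥ min AVC, set P = MC on the rising branch: q = 14.
At P = $101 ≥ min AVC, set P = MC: q = 11. The firm stays open but cuts output.

Output falls from 14 to 11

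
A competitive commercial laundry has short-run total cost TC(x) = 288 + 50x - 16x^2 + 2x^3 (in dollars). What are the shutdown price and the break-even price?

Shutdown price = $18; break-even price = $74

Shutdown price = min AVC. AVC = 50 - 16x + 2x^2, with vertex at x = 4 and minimum $18.
ATC = 288/x + 50 - 16x + 2x^2. Setting dATC/dx = −288/x^2 − 16 + 4x = 0 gives x = 6 (since 4·6^3 − 16·6^2 = 288).
min ATC = 288/6 + 50 − 16·6 + 2·6^2 = $74. That is the break-even price.
For $18 ≤ P < $74 the firm produces at a loss; below $18 it shuts down.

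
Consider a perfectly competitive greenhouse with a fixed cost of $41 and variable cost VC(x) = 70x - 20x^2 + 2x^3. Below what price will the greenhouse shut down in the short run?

$20 per unit

The firm shuts down when price falls below the minimum of average variable cost. AVC = VC/x = 70 - 20x + 2x^2.
dAVC/dx = -20 + 4x = 0 gives x = 5. min AVC = 70 - 20·5 + 2·5^2 = 20.
The firm shuts down for any P below $20.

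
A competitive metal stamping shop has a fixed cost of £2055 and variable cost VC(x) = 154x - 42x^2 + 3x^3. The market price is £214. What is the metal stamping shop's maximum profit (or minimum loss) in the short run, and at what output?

AVC = 154 - 42x + 3x^2 has its minimum £7 at x = 7; price £214 clears that bar, so the firm operates.
MC = 154 - 84x + 9x^2. Setting P = MC and taking the root on the rising branch gives x* = 10.
TR = 214·10 = 2140. TC = 2055 + 340 = 2395. Profit = 2140 − 2395 = -£255.
That loss of £255 beats the £2055 the firm would lose by shutting down; producing recovers £1800 of fixed cost.

Profit = -£255 at x = 10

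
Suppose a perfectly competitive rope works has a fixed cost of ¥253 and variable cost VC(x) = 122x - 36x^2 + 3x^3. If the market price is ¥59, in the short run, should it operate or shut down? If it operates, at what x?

Produce at x = 7

Variable cost is VC = 122x - 36x^2 + 3x^3, so AVC = VC/x = 122 - 36x + 3x^2 and MC = dTC/dx = 122 - 72x + 9x^2.
The AVC parabola has its vertex at x = 36/6 = 6, where AVC = 122 - 36·6 + 3·6^2 = ¥14.
Because ¥59 ≥ ¥14, revenue can cover variable cost; the firm operates.
P = MC gives 63 - 72x + 9x^2 = 0, with roots 1 and 7. Take the larger (rising MC): x* = 7.
Check: AVC at x = 7 is ¥17 ≤ P, so revenue covers variable cost.
Profit = P·x − TC = 59·7 − 372 = ¥41.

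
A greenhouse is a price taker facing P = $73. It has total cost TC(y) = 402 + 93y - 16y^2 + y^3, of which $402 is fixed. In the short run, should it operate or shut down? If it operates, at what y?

Produce at y = 10

Variable cost is VC = 93y - 16y^2 + y^3, so AVC = VC/y = 93 - 16y + y^2 and MC = dTC/dy = 93 - 32y + 3y^2.
AVC is minimized where dAVC/dy = -16 + 2y = 0, at y = 8; min AVC = 93 - 16·8 + 8^2 = $29.
Since P = $73 ≥ min AVC = $29, price covers variable cost and the firm should produce.
Solving P = MC: 20 - 32y + 3y^2 = 0 ⇒ y = 2/3 or 10. On the upward-sloping branch, y* = 10.
Check: AVC at y = 10 is $33 ≤ P, so revenue covers variable cost.
Profit = P·y − TC = 73·10 − 732 = -$2, a loss, but smaller than the $402 fixed cost the firm would lose by shutting down.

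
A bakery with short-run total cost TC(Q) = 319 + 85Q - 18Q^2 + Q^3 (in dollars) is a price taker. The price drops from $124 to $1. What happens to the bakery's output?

Output falls from 13 to 0 (the firm shuts down)

MC = 85 - 36Q + 3Q^2; the shutdown threshold is min AVC = $4 (at Q = 9).
At P = $124 ≥ min AVC, set P = MC on the rising branch: Q = 13.
At P = $1 < min AVC = $4, price no longer covers variable cost at any output, so the firm shuts down: Q = 0.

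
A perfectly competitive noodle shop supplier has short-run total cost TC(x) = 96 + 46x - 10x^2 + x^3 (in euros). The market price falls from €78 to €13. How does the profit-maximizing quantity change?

Output falls from 8 to 0 (the firm shuts down)

AVC = 46 - 10x + x^2, minimized at x = 5 where min AVC = €21. MC = 46 - 20x + 3x^2.
At P = €78 ≥ min AVC, set P = MC on the rising branch: x = 8.
At P = €13 < min AVC = €21, price no longer covers variable cost at any output, so the firm shuts down: x = 0.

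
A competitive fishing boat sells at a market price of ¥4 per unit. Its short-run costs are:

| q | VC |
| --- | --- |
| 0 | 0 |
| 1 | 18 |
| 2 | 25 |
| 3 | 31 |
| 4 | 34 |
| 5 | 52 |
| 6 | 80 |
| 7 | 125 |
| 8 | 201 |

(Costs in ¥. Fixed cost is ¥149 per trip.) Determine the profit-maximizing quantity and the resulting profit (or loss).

Tabulate TR − TC: q=0: -149; q=1: -163; q=2: -166; q=3: -168; q=4: -167; q=5: -181; q=6: -205; q=7: -246; q=8: -318.
Profit is highest at q = 0. Equivalently, the lowest AVC in the table is 34/4 ≈ ¥8.50 at q = 4, and P = ¥4 falls below it — price never covers variable cost, so the firm shuts down and loses only its fixed cost.

q = 0 (shut down); profit = -¥149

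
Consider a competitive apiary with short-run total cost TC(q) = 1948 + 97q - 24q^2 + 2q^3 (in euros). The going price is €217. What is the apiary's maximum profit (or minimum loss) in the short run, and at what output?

AVC = 97 - 24q + 2q^2; min AVC = €25 at q = 6. Since P = €217 ≥ min AVC, the firm produces.
MC = 97 - 48q + 6q^2. Setting P = MC and taking the root on the rising branch gives q* = 10.
TR = 217·10 = 2170. TC = 1948 + 570 = 2518. Profit = 2170 − 2518 = -€348.
Shutting down would mean losing the fixed cost of €1948, so operating at a loss of €348 is better by €1600.

Profit = -€348 at q = 10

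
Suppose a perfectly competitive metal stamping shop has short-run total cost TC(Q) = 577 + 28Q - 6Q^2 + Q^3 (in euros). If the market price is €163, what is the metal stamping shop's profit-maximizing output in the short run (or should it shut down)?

Produce at Q = 9

Variable cost is VC = 28Q - 6Q^2 + Q^3, so AVC = VC/Q = 28 - 6Q + Q^2 and MC = dTC/dQ = 28 - 12Q + 3Q^2.
The AVC parabola has its vertex at Q = 6/2 = 3, where AVC = 28 - 6·3 + 3^2 = €19.
Because €163 ≥ €19, revenue can cover variable cost; the firm operates.
P = MC gives -135 - 12Q + 3Q^2 = 0, with roots -5 and 9. Take the larger (rising MC): Q* = 9.
Check: AVC at Q = 9 is €55 ≤ P, so revenue covers variable cost.
Profit = P·Q − TC = 163·9 − 1072 = €395.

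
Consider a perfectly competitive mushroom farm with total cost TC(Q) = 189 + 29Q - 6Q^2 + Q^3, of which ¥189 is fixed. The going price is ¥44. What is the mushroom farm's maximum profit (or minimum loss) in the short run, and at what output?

AVC = 29 - 6Q + Q^2; min AVC = ¥20 at Q = 3. Since P = ¥44 ≥ min AVC, the firm produces.
With MC = 29 - 12Q + 3Q^2, P = MC on the upward-sloping part at Q* = 5.
TR = 44·5 = 220. TC = 189 + 120 = 309. Profit = 220 − 309 = -¥89.
By producing, the firm covers all variable cost plus ¥100 of fixed cost; shutting down would lose the full ¥189.

Profit = -¥89 at Q = 5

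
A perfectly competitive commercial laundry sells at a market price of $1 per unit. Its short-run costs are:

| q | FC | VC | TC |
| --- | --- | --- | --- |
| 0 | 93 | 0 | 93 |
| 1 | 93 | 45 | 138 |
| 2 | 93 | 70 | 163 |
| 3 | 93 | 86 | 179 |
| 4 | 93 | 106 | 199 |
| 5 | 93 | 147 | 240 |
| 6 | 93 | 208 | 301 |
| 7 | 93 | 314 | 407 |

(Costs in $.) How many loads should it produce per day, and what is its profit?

q = 0 (shut down); profit = -$93

Compute π = P·q − TC at each output: q=0: -93; q=1: -137; q=2: -161; q=3: -176; q=4: -195; q=5: -235; q=6: -295; q=7: -400.
Profit is highest at q = 0. Equivalently, the lowest AVC in the table is 106/4 ≈ $26.50 at q = 4, and P = $1 falls below it — price never covers variable cost, so the firm shuts down and loses only its fixed cost.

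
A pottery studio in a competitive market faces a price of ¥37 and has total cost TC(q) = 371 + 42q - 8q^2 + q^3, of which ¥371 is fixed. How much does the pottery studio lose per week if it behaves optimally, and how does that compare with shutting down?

Profit = -¥321 at q = 5

AVC = 42 - 8q + q^2 has its minimum ¥26 at q = 4; price ¥37 clears that bar, so the firm operates.
MC = 42 - 16q + 3q^2. Setting P = MC and taking the root on the rising branch gives q* = 5.
TR = 37·5 = 185. TC = 371 + 135 = 506. Profit = 185 − 506 = -¥321.
By producing, the firm covers all variable cost plus ¥50 of fixed cost; shutting down would lose the full ¥371.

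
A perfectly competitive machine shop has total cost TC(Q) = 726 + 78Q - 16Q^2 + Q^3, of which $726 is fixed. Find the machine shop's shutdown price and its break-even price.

AVC = 78 - 16Q + Q^2; minimized at Q = 8, giving min AVC = $14. That is the shutdown price.
ATC = 726/Q + 78 - 16Q + Q^2. Setting dATC/dQ = −726/Q^2 − 16 + 2Q = 0 gives Q = 11 (since 2·11^3 − 16·11^2 = 726).
min ATC = 726/11 + 78 − 16·11 + 11^2 = $89. That is the break-even price.
For $14 ≤ P < $89 the firm produces at a loss; below $14 it shuts down.

Shutdown price = $14; break-even price = $89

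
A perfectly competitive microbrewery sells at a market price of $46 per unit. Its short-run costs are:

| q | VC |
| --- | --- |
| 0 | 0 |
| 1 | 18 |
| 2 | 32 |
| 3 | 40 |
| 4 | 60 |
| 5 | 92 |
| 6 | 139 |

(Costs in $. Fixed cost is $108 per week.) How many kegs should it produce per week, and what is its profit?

Tabulate TR − TC: q=0: -108; q=1: -80; q=2: -48; q=3: -10; q=4: 16; q=5: 30; q=6: 29.
Profit is maximized at q = 5. AVC there is 92/5 = $18.40 ≤ P, so producing beats shutting down (which would give -$108).

q = 5; profit = $30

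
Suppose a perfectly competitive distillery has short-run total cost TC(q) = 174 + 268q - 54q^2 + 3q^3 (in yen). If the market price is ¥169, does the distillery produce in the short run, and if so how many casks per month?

Produce at q = 11

From TC, MC = TC'(q) = 268 - 108q + 9q^2 and AVC = VC/q = 268 - 54q + 3q^2.
The AVC parabola has its vertex at q = 54/6 = 9, where AVC = 268 - 54·9 + 3·9^2 = ¥25.
Since P = ¥169 ≥ min AVC = ¥25, price covers variable cost and the firm should produce.
P = MC gives 99 - 108q + 9q^2 = 0, with roots 1 and 11. Take the larger (rising MC): q* = 11.
Check: AVC at q = 11 is ¥37 ≤ P, so revenue covers variable cost.
Profit = P·q − TC = 169·11 − 581 = ¥1278.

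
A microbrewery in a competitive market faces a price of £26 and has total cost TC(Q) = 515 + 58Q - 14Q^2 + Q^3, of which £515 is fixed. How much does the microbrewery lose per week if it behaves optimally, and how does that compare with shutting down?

AVC = 58 - 14Q + Q^2 has its minimum £9 at Q = 7; price £26 clears that bar, so the firm operates.
MC = 58 - 28Q + 3Q^2. Setting P = MC and taking the root on the rising branch gives Q* = 8.
TR = 26·8 = 208. TC = 515 + 80 = 595. Profit = 208 − 595 = -£387.
That loss of £387 beats the £515 the firm would lose by shutting down; producing recovers £128 of fixed cost.

Profit = -£387 at Q = 8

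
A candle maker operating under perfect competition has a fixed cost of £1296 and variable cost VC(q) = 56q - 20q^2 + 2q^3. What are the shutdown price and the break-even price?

Shutdown price = £6; break-even price = £182

AVC = 56 - 20q + 2q^2; minimized at q = 5, giving min AVC = £6. That is the shutdown price.
ATC = 1296/q + 56 - 20q + 2q^2. Setting dATC/dq = −1296/q^2 − 20 + 4q = 0 gives q = 9 (since 4·9^3 − 20·9^2 = 1296).
min ATC = 1296/9 + 56 − 20·9 + 2·9^2 = £182. That is the break-even price.
For £6 ≤ P < £182 the firm produces at a loss; below £6 it shuts down.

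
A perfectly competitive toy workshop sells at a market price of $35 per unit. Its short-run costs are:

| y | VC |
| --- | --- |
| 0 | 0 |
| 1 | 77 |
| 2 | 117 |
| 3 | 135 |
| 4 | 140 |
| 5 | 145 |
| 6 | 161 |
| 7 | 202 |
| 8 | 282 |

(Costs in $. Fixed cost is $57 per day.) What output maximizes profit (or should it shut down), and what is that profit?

y = 6; profit = -$8

Tabulate TR − TC: y=0: -57; y=1: -99; y=2: -104; y=3: -87; y=4: -57; y=5: -27; y=6: -8; y=7: -14; y=8: -59.
Profit is maximized at y = 6. AVC there is 161/6 = $26.83 ≤ P, so producing beats shutting down (which would give -$57).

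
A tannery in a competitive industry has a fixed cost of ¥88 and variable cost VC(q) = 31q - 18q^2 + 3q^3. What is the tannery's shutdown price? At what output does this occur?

¥4 per unit, at q = 3

Short-run supply begins at min AVC. From VC = 31q - 18q^2 + 3q^3, AVC = 31 - 18q + 3q^2.
dAVC/dq = -18 + 6q = 0 gives q = 3. min AVC = 31 - 18·3 + 3·3^2 = 4.
For P < ¥4 the firm produces nothing.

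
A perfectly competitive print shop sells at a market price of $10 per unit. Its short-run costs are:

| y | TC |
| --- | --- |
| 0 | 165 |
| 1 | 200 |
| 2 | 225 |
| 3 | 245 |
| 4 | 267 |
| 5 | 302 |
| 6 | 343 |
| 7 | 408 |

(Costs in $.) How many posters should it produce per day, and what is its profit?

Compute π = P·y − TC at each output: y=0: -165; y=1: -190; y=2: -205; y=3: -215; y=4: -227; y=5: -252; y=6: -283; y=7: -338.
Profit is highest at y = 0. Equivalently, the lowest AVC in the table is 102/4 ≈ $25.50 at y = 4, and P = $10 falls below it — price never covers variable cost, so the firm shuts down and loses only its fixed cost.

y = 0 (shut down); profit = -$165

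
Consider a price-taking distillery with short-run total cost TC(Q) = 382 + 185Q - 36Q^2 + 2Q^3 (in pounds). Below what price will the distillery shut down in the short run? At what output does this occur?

£23 per unit, at Q = 9

The firm shuts down when price falls below the minimum of average variable cost. AVC = VC/Q = 185 - 36Q + 2Q^2.
dAVC/dQ = -36 + 4Q = 0 gives Q = 9. min AVC = 185 - 36·9 + 2·9^2 = 23.
For P < £23 the firm produces nothing.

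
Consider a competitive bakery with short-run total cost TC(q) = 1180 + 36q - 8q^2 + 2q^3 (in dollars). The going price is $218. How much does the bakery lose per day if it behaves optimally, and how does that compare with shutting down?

Profit = -$200 at q = 7

AVC = 36 - 8q + 2q^2; min AVC = $28 at q = 2. Since P = $218 ≥ min AVC, the firm produces.
With MC = 36 - 16q + 6q^2, P = MC on the upward-sloping part at q* = 7.
TR = 218·7 = 1526. TC = 1180 + 546 = 1726. Profit = 1526 − 1726 = -$200.
Shutting down would mean losing the fixed cost of $1180, so operating at a loss of $200 is better by $980.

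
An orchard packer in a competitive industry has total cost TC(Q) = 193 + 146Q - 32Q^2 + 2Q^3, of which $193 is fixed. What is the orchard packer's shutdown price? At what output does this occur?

$18 per unit, at Q = 8

The shutdown price is the minimum of AVC. VC = 146Q - 32Q^2 + 2Q^3, so AVC = 146 - 32Q + 2Q^2.
At the minimum of AVC, MC = AVC. MC = 146 - 64Q + 6Q^2; setting MC = AVC gives 4Q^2 - 32Q = 0, so Q = 8. min AVC = 18.
So the shutdown price is $18.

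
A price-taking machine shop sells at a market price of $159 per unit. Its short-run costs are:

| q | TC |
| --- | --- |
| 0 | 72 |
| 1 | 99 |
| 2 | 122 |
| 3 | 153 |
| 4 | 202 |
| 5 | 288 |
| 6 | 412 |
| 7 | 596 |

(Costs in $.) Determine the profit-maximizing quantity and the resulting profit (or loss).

Compute π = P·q − TC at each output: q=0: -72; q=1: 60; q=2: 196; q=3: 324; q=4: 434; q=5: 507; q=6: 542; q=7: 517.
Profit is maximized at q = 6. AVC there is 340/6 = $56.67 ≤ P, so producing beats shutting down (which would give -$72).

q = 6; profit = $542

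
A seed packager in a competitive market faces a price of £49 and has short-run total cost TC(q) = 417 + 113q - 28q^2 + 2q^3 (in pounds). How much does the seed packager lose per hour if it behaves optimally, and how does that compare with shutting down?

Profit = -£161 at q = 8

AVC = 113 - 28q + 2q^2; min AVC = £15 at q = 7. Since P = £49 ≥ min AVC, the firm produces.
With MC = 113 - 56q + 6q^2, P = MC on the upward-sloping part at q* = 8.
TR = 49·8 = 392. TC = 417 + 136 = 553. Profit = 392 − 553 = -£161.
By producing, the firm covers all variable cost plus £256 of fixed cost; shutting down would lose the full £417.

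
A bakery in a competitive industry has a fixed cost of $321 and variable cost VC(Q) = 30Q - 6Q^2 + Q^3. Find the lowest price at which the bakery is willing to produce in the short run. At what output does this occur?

$21 per unit, at Q = 3

Short-run supply begins at min AVC. From VC = 30Q - 6Q^2 + Q^3, AVC = 30 - 6Q + Q^2.
At the minimum of AVC, MC = AVC. MC = 30 - 12Q + 3Q^2; setting MC = AVC gives 2Q^2 - 6Q = 0, so Q = 3. min AVC = 21.
The firm shuts down for any P below $21.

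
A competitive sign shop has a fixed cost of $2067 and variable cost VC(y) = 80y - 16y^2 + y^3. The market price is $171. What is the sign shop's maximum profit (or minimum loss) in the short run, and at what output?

Profit = -$377 at y = 13

AVC = 80 - 16y + y^2; min AVC = $16 at y = 8. Since P = $171 ≥ min AVC, the firm produces.
MC = 80 - 32y + 3y^2. Setting P = MC and taking the root on the rising branch gives y* = 13.
TR = 171·13 = 2223. TC = 2067 + 533 = 2600. Profit = 2223 − 2600 = -$377.
Shutting down would mean losing the fixed cost of $2067, so operating at a loss of $377 is better by $1690.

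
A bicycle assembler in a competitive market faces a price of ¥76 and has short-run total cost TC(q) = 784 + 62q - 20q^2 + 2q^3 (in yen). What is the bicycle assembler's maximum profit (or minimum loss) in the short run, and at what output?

AVC = 62 - 20q + 2q^2 has its minimum ¥12 at q = 5; price ¥76 clears that bar, so the firm operates.
With MC = 62 - 40q + 6q^2, P = MC on the upward-sloping part at q* = 7.
TR = 76·7 = 532. TC = 784 + 140 = 924. Profit = 532 − 924 = -¥392.
By producing, the firm covers all variable cost plus ¥392 of fixed cost; shutting down would lose the full ¥784.

Profit = -¥392 at q = 7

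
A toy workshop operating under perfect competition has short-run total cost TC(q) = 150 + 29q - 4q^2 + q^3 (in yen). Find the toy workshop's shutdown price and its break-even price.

AVC = 29 - 4q + q^2; minimized at q = 2, giving min AVC = ¥25. That is the shutdown price.
ATC = 150/q + 29 - 4q + q^2. Setting dATC/dq = −150/q^2 − 4 + 2q = 0 gives q = 5 (since 2·5^3 − 4·5^2 = 150).
min ATC = 150/5 + 29 − 4·5 + 5^2 = ¥64. That is the break-even price.
Between these two prices the firm operates at a loss; above ¥64 it earns a profit.

Shutdown price = ¥25; break-even price = ¥64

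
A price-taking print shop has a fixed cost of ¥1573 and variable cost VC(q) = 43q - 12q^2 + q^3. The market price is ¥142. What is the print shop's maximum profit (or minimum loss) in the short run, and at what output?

AVC = 43 - 12q + q^2; min AVC = ¥7 at q = 6. Since P = ¥142 ≥ min AVC, the firm produces.
With MC = 43 - 24q + 3q^2, P = MC on the upward-sloping part at q* = 11.
TR = 142·11 = 1562. TC = 1573 + 352 = 1925. Profit = 1562 − 1925 = -¥363.
Shutting down would mean losing the fixed cost of ¥1573, so operating at a loss of ¥363 is better by ¥1210.

Profit = -¥363 at q = 11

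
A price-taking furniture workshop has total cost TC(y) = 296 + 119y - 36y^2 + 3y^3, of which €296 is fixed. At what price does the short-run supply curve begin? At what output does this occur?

Short-run supply begins at min AVC. From VC = 119y - 36y^2 + 3y^3, AVC = 119 - 36y + 3y^2.
dAVC/dy = -36 + 6y = 0 gives y = 6. min AVC = 119 - 36·6 + 3·6^2 = 11.
The firm shuts down for any P below €11.

€11 per unit, at y = 6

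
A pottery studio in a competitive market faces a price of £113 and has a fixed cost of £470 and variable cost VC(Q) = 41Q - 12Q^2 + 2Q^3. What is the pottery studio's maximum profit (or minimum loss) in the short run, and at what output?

AVC = 41 - 12Q + 2Q^2; min AVC = £23 at Q = 3. Since P = £113 ≥ min AVC, the firm produces.
MC = 41 - 24Q + 6Q^2. Setting P = MC and taking the root on the rising branch gives Q* = 6.
TR = 113·6 = 678. TC = 470 + 246 = 716. Profit = 678 − 716 = -£38.
By producing, the firm covers all variable cost plus £432 of fixed cost; shutting down would lose the full £470.

Profit = -£38 at Q = 6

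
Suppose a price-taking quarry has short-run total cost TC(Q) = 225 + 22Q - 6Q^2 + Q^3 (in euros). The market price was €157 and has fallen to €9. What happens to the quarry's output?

Output falls from 9 to 0 (the firm shuts down)

MC = 22 - 12Q + 3Q^2; the shutdown threshold is min AVC = €13 (at Q = 3).
At P = €157 ≥ min AVC, set P = MC on the rising branch: Q = 9.
At P = €9 < min AVC = €13, price no longer covers variable cost at any output, so the firm shuts down: Q = 0.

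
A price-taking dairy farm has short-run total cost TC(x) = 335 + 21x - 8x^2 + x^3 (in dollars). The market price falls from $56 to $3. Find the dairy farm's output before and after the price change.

MC = 21 - 16x + 3x^2; the shutdown threshold is min AVC = $5 (at x = 4).
At P = $56 ≥ min AVC, set P = MC on the rising branch: x = 7.
At P = $3 < min AVC = $5, price no longer covers variable cost at any output, so the firm shuts down: x = 0.

Output falls from 7 to 0 (the firm shuts down)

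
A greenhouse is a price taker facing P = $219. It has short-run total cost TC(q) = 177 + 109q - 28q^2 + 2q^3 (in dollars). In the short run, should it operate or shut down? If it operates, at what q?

Variable cost is VC = 109q - 28q^2 + 2q^3, so AVC = VC/q = 109 - 28q + 2q^2 and MC = dTC/dq = 109 - 56q + 6q^2.
The AVC parabola has its vertex at q = 28/4 = 7, where AVC = 109 - 28·7 + 2·7^2 = $11.
Since P = $219 ≥ min AVC = $11, price covers variable cost and the firm should produce.
Solving P = MC: -110 - 56q + 6q^2 = 0 ⇒ q = -5/3 or 11. On the upward-sloping branch, q* = 11.
Check: AVC at q = 11 is $43 ≤ P, so revenue covers variable cost.
Profit = P·q − TC = 219·11 − 650 = $1759.

Produce at q = 11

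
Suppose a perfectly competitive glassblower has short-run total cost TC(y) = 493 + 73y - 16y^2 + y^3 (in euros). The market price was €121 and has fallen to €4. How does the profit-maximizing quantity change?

MC = 73 - 32y + 3y^2; the shutdown threshold is min AVC = €9 (at y = 8).
At P = €121 ≥ min AVC, set P = MC on the rising branch: y = 12.
At P = €4 < min AVC = €9, price no longer covers variable cost at any output, so the firm shuts down: y = 0.

Output falls from 12 to 0 (the firm shuts down)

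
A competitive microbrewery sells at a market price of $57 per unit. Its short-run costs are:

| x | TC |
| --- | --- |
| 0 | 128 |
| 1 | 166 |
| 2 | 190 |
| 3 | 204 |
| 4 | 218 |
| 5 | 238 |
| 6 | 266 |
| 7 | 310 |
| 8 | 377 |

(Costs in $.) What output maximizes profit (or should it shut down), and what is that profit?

Tabulate TR − TC: x=0: -128; x=1: -109; x=2: -76; x=3: -33; x=4: 10; x=5: 47; x=6: 76; x=7: 89; x=8: 79.
Profit is maximized at x = 7. AVC there is 182/7 = $26 ≤ P, so producing beats shutting down (which would give -$128).

x = 7; profit = $89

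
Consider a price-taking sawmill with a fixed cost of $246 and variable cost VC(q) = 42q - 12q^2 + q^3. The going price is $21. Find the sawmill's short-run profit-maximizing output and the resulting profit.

AVC = 42 - 12q + q^2 has its minimum $6 at q = 6; price $21 clears that bar, so the firm operates.
MC = 42 - 24q + 3q^2. Setting P = MC and taking the root on the rising branch gives q* = 7.
TR = 21·7 = 147. TC = 246 + 49 = 295. Profit = 147 − 295 = -$148.
That loss of $148 beats the $246 the firm would lose by shutting down; producing recovers $98 of fixed cost.

Profit = -$148 at q = 7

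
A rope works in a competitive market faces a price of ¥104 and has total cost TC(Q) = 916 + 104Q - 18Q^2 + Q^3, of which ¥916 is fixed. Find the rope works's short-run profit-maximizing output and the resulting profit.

AVC = 104 - 18Q + Q^2; min AVC = ¥23 at Q = 9. Since P = ¥104 ≥ min AVC, the firm produces.
MC = 104 - 36Q + 3Q^2. Setting P = MC and taking the root on the rising branch gives Q* = 12.
TR = 104·12 = 1248. TC = 916 + 384 = 1300. Profit = 1248 − 1300 = -¥52.
By producing, the firm covers all variable cost plus ¥864 of fixed cost; shutting down would lose the full ¥916.

Profit = -¥52 at Q = 12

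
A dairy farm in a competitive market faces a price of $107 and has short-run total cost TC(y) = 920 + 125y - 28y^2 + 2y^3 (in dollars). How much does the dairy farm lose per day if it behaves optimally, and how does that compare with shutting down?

AVC = 125 - 28y + 2y^2; min AVC = $27 at y = 7. Since P = $107 ≥ min AVC, the firm produces.
MC = 125 - 56y + 6y^2. Setting P = MC and taking the root on the rising branch gives y* = 9.
TR = 107·9 = 963. TC = 920 + 315 = 1235. Profit = 963 − 1235 = -$272.
By producing, the firm covers all variable cost plus $648 of fixed cost; shutting down would lose the full $920.

Profit = -$272 at y = 9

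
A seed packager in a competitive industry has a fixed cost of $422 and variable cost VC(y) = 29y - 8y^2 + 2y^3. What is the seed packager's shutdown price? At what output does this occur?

The firm shuts down when price falls below the minimum of average variable cost. AVC = VC/y = 29 - 8y + 2y^2.
At the minimum of AVC, MC = AVC. MC = 29 - 16y + 6y^2; setting MC = AVC gives 4y^2 - 8y = 0, so y = 2. min AVC = 21.
The firm shuts down for any P below $21.

$21 per unit, at y = 2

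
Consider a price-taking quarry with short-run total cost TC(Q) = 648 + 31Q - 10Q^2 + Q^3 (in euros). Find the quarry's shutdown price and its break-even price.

AVC = 31 - 10Q + Q^2; minimized at Q = 5, giving min AVC = €6. That is the shutdown price.
ATC = 648/Q + 31 - 10Q + Q^2. Setting dATC/dQ = −648/Q^2 − 10 + 2Q = 0 gives Q = 9 (since 2·9^3 − 10·9^2 = 648).
min ATC = 648/9 + 31 − 10·9 + 9^2 = €94. That is the break-even price.
For €6 ≤ P < €94 the firm produces at a loss; below €6 it shuts down.

Shutdown price = €6; break-even price = €94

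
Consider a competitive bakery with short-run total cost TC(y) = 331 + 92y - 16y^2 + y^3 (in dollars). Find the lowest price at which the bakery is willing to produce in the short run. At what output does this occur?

$28 per unit, at y = 8

The firm shuts down when price falls below the minimum of average variable cost. AVC = VC/y = 92 - 16y + y^2.
dAVC/dy = -16 + 2y = 0 gives y = 8. min AVC = 92 - 16·8 + 8^2 = 28.
For P < $28 the firm produces nothing.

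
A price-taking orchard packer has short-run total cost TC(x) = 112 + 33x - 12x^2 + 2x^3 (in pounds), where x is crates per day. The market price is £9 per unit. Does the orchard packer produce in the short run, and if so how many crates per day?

Shut down

Variable cost is VC = 33x - 12x^2 + 2x^3, so AVC = VC/x = 33 - 12x + 2x^2 and MC = dTC/dx = 33 - 24x + 6x^2.
AVC is minimized where dAVC/dx = -12 + 4x = 0, at x = 3; min AVC = 33 - 12·3 + 2·3^2 = £15.
Since P = £9 < min AVC = £15, price fails to cover variable cost at any output.
Best response: produce nothing and absorb the £112 fixed cost.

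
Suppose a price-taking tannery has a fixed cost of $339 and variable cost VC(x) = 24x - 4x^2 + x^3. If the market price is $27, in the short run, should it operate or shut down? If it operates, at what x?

Produce at x = 3

Strip out fixed cost: VC = 24x - 4x^2 + x^3. Then AVC = 24 - 4x + x^2 and MC = 24 - 8x + 3x^2.
The AVC parabola has its vertex at x = 4/2 = 2, where AVC = 24 - 4·2 + 2^2 = $20.
Because $27 ≥ $20, revenue can cover variable cost; the firm operates.
P = MC gives -3 - 8x + 3x^2 = 0, with roots -1/3 and 3. Take the larger (rising MC): x* = 3.
Check: AVC at x = 3 is $21 ≤ P, so revenue covers variable cost.
Profit = P·x − TC = 27·3 − 402 = -$321, a loss, but smaller than the $339 fixed cost the firm would lose by shutting down.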